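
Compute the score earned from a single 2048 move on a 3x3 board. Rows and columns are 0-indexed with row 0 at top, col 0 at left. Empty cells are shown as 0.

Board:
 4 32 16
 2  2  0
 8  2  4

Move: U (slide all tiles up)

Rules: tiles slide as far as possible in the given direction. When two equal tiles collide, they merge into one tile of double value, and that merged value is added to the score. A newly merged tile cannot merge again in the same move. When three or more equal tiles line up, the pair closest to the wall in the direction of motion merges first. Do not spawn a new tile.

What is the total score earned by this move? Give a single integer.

Slide up:
col 0: [4, 2, 8] -> [4, 2, 8]  score +0 (running 0)
col 1: [32, 2, 2] -> [32, 4, 0]  score +4 (running 4)
col 2: [16, 0, 4] -> [16, 4, 0]  score +0 (running 4)
Board after move:
 4 32 16
 2  4  4
 8  0  0

Answer: 4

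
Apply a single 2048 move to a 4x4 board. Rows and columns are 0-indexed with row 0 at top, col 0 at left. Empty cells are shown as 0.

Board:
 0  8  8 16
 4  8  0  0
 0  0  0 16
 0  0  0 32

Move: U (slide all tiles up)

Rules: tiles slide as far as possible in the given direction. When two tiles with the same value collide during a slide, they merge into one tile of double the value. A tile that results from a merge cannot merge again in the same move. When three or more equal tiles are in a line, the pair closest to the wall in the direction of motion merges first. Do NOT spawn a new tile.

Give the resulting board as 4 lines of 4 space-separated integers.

Slide up:
col 0: [0, 4, 0, 0] -> [4, 0, 0, 0]
col 1: [8, 8, 0, 0] -> [16, 0, 0, 0]
col 2: [8, 0, 0, 0] -> [8, 0, 0, 0]
col 3: [16, 0, 16, 32] -> [32, 32, 0, 0]

Answer:  4 16  8 32
 0  0  0 32
 0  0  0  0
 0  0  0  0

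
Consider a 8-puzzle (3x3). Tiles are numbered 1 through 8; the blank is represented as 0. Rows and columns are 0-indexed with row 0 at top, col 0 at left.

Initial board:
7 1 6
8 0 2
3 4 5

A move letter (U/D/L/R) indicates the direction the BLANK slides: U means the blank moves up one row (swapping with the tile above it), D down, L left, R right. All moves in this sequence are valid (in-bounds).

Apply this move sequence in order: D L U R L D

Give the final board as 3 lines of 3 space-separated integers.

Answer: 7 1 6
8 4 2
0 3 5

Derivation:
After move 1 (D):
7 1 6
8 4 2
3 0 5

After move 2 (L):
7 1 6
8 4 2
0 3 5

After move 3 (U):
7 1 6
0 4 2
8 3 5

After move 4 (R):
7 1 6
4 0 2
8 3 5

After move 5 (L):
7 1 6
0 4 2
8 3 5

After move 6 (D):
7 1 6
8 4 2
0 3 5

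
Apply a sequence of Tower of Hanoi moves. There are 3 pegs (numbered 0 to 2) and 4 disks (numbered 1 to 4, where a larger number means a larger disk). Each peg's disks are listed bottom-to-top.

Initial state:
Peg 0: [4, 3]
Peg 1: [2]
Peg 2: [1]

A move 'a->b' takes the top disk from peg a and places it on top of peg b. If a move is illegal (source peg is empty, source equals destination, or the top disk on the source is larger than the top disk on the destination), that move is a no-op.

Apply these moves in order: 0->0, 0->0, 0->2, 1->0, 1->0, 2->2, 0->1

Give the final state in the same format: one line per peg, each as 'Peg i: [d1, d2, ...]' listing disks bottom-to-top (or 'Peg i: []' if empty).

After move 1 (0->0):
Peg 0: [4, 3]
Peg 1: [2]
Peg 2: [1]

After move 2 (0->0):
Peg 0: [4, 3]
Peg 1: [2]
Peg 2: [1]

After move 3 (0->2):
Peg 0: [4, 3]
Peg 1: [2]
Peg 2: [1]

After move 4 (1->0):
Peg 0: [4, 3, 2]
Peg 1: []
Peg 2: [1]

After move 5 (1->0):
Peg 0: [4, 3, 2]
Peg 1: []
Peg 2: [1]

After move 6 (2->2):
Peg 0: [4, 3, 2]
Peg 1: []
Peg 2: [1]

After move 7 (0->1):
Peg 0: [4, 3]
Peg 1: [2]
Peg 2: [1]

Answer: Peg 0: [4, 3]
Peg 1: [2]
Peg 2: [1]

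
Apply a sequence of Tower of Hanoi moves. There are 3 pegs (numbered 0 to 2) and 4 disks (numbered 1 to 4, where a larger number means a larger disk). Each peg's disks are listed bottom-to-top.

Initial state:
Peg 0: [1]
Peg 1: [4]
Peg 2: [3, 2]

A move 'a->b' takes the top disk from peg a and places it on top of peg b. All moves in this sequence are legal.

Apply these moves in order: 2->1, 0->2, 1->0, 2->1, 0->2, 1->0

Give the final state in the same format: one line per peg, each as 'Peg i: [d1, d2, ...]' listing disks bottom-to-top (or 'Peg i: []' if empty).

After move 1 (2->1):
Peg 0: [1]
Peg 1: [4, 2]
Peg 2: [3]

After move 2 (0->2):
Peg 0: []
Peg 1: [4, 2]
Peg 2: [3, 1]

After move 3 (1->0):
Peg 0: [2]
Peg 1: [4]
Peg 2: [3, 1]

After move 4 (2->1):
Peg 0: [2]
Peg 1: [4, 1]
Peg 2: [3]

After move 5 (0->2):
Peg 0: []
Peg 1: [4, 1]
Peg 2: [3, 2]

After move 6 (1->0):
Peg 0: [1]
Peg 1: [4]
Peg 2: [3, 2]

Answer: Peg 0: [1]
Peg 1: [4]
Peg 2: [3, 2]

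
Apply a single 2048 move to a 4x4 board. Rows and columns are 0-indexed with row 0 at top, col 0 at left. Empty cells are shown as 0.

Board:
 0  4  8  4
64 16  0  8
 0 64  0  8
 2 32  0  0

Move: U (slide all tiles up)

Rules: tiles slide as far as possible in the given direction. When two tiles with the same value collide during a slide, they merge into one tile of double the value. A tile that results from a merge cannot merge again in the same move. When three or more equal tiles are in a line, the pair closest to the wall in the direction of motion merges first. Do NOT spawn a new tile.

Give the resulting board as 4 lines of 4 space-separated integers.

Slide up:
col 0: [0, 64, 0, 2] -> [64, 2, 0, 0]
col 1: [4, 16, 64, 32] -> [4, 16, 64, 32]
col 2: [8, 0, 0, 0] -> [8, 0, 0, 0]
col 3: [4, 8, 8, 0] -> [4, 16, 0, 0]

Answer: 64  4  8  4
 2 16  0 16
 0 64  0  0
 0 32  0  0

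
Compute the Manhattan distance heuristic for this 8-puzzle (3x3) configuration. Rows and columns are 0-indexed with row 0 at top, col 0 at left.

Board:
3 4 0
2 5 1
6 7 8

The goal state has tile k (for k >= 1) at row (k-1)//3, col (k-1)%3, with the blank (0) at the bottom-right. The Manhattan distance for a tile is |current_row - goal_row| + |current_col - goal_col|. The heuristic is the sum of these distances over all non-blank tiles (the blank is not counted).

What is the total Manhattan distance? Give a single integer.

Answer: 14

Derivation:
Tile 3: at (0,0), goal (0,2), distance |0-0|+|0-2| = 2
Tile 4: at (0,1), goal (1,0), distance |0-1|+|1-0| = 2
Tile 2: at (1,0), goal (0,1), distance |1-0|+|0-1| = 2
Tile 5: at (1,1), goal (1,1), distance |1-1|+|1-1| = 0
Tile 1: at (1,2), goal (0,0), distance |1-0|+|2-0| = 3
Tile 6: at (2,0), goal (1,2), distance |2-1|+|0-2| = 3
Tile 7: at (2,1), goal (2,0), distance |2-2|+|1-0| = 1
Tile 8: at (2,2), goal (2,1), distance |2-2|+|2-1| = 1
Sum: 2 + 2 + 2 + 0 + 3 + 3 + 1 + 1 = 14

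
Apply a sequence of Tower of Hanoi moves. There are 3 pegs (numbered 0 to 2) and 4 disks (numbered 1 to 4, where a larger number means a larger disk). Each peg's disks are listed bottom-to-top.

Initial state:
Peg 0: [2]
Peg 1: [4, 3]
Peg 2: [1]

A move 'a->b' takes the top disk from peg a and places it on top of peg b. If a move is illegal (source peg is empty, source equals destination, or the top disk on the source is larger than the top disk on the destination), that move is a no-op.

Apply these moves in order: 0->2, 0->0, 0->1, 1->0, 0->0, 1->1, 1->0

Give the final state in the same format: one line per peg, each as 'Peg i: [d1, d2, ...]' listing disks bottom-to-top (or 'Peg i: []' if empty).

After move 1 (0->2):
Peg 0: [2]
Peg 1: [4, 3]
Peg 2: [1]

After move 2 (0->0):
Peg 0: [2]
Peg 1: [4, 3]
Peg 2: [1]

After move 3 (0->1):
Peg 0: []
Peg 1: [4, 3, 2]
Peg 2: [1]

After move 4 (1->0):
Peg 0: [2]
Peg 1: [4, 3]
Peg 2: [1]

After move 5 (0->0):
Peg 0: [2]
Peg 1: [4, 3]
Peg 2: [1]

After move 6 (1->1):
Peg 0: [2]
Peg 1: [4, 3]
Peg 2: [1]

After move 7 (1->0):
Peg 0: [2]
Peg 1: [4, 3]
Peg 2: [1]

Answer: Peg 0: [2]
Peg 1: [4, 3]
Peg 2: [1]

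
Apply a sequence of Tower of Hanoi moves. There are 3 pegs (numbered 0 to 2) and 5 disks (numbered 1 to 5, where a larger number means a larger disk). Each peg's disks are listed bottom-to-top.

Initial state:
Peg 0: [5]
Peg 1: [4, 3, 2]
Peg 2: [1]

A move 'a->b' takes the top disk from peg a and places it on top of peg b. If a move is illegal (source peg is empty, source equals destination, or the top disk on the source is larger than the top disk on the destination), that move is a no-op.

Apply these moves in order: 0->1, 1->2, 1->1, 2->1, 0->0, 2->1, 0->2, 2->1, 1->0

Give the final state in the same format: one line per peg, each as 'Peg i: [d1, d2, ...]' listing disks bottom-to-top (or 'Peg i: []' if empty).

Answer: Peg 0: [1]
Peg 1: [4, 3, 2]
Peg 2: [5]

Derivation:
After move 1 (0->1):
Peg 0: [5]
Peg 1: [4, 3, 2]
Peg 2: [1]

After move 2 (1->2):
Peg 0: [5]
Peg 1: [4, 3, 2]
Peg 2: [1]

After move 3 (1->1):
Peg 0: [5]
Peg 1: [4, 3, 2]
Peg 2: [1]

After move 4 (2->1):
Peg 0: [5]
Peg 1: [4, 3, 2, 1]
Peg 2: []

After move 5 (0->0):
Peg 0: [5]
Peg 1: [4, 3, 2, 1]
Peg 2: []

After move 6 (2->1):
Peg 0: [5]
Peg 1: [4, 3, 2, 1]
Peg 2: []

After move 7 (0->2):
Peg 0: []
Peg 1: [4, 3, 2, 1]
Peg 2: [5]

After move 8 (2->1):
Peg 0: []
Peg 1: [4, 3, 2, 1]
Peg 2: [5]

After move 9 (1->0):
Peg 0: [1]
Peg 1: [4, 3, 2]
Peg 2: [5]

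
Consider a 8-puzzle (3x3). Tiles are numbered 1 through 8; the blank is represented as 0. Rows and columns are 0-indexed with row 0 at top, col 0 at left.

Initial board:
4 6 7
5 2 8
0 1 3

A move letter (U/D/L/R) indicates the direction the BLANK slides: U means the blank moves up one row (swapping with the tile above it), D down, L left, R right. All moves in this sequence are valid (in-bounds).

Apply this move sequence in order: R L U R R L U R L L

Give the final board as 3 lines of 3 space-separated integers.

Answer: 0 4 7
2 6 8
5 1 3

Derivation:
After move 1 (R):
4 6 7
5 2 8
1 0 3

After move 2 (L):
4 6 7
5 2 8
0 1 3

After move 3 (U):
4 6 7
0 2 8
5 1 3

After move 4 (R):
4 6 7
2 0 8
5 1 3

After move 5 (R):
4 6 7
2 8 0
5 1 3

After move 6 (L):
4 6 7
2 0 8
5 1 3

After move 7 (U):
4 0 7
2 6 8
5 1 3

After move 8 (R):
4 7 0
2 6 8
5 1 3

After move 9 (L):
4 0 7
2 6 8
5 1 3

After move 10 (L):
0 4 7
2 6 8
5 1 3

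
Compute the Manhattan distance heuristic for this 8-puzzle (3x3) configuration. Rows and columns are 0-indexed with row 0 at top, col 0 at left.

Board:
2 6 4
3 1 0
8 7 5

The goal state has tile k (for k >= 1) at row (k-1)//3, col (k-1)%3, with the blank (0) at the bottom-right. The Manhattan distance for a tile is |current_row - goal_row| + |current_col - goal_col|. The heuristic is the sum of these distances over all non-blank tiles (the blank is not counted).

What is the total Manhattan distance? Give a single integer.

Tile 2: at (0,0), goal (0,1), distance |0-0|+|0-1| = 1
Tile 6: at (0,1), goal (1,2), distance |0-1|+|1-2| = 2
Tile 4: at (0,2), goal (1,0), distance |0-1|+|2-0| = 3
Tile 3: at (1,0), goal (0,2), distance |1-0|+|0-2| = 3
Tile 1: at (1,1), goal (0,0), distance |1-0|+|1-0| = 2
Tile 8: at (2,0), goal (2,1), distance |2-2|+|0-1| = 1
Tile 7: at (2,1), goal (2,0), distance |2-2|+|1-0| = 1
Tile 5: at (2,2), goal (1,1), distance |2-1|+|2-1| = 2
Sum: 1 + 2 + 3 + 3 + 2 + 1 + 1 + 2 = 15

Answer: 15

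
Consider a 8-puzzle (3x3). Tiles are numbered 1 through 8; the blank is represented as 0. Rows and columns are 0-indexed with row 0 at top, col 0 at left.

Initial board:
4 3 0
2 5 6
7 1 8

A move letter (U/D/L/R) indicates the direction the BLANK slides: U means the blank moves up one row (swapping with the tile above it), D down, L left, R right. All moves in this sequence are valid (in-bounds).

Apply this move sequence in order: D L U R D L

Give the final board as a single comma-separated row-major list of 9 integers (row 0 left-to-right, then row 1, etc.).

After move 1 (D):
4 3 6
2 5 0
7 1 8

After move 2 (L):
4 3 6
2 0 5
7 1 8

After move 3 (U):
4 0 6
2 3 5
7 1 8

After move 4 (R):
4 6 0
2 3 5
7 1 8

After move 5 (D):
4 6 5
2 3 0
7 1 8

After move 6 (L):
4 6 5
2 0 3
7 1 8

Answer: 4, 6, 5, 2, 0, 3, 7, 1, 8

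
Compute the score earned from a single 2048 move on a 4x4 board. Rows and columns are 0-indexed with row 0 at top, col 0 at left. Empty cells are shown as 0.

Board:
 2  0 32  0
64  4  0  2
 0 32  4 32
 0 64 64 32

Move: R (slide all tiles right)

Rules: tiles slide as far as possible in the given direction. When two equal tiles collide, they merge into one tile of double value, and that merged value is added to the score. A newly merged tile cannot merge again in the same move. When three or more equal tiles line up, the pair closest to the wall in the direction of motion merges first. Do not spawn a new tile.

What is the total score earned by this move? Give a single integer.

Slide right:
row 0: [2, 0, 32, 0] -> [0, 0, 2, 32]  score +0 (running 0)
row 1: [64, 4, 0, 2] -> [0, 64, 4, 2]  score +0 (running 0)
row 2: [0, 32, 4, 32] -> [0, 32, 4, 32]  score +0 (running 0)
row 3: [0, 64, 64, 32] -> [0, 0, 128, 32]  score +128 (running 128)
Board after move:
  0   0   2  32
  0  64   4   2
  0  32   4  32
  0   0 128  32

Answer: 128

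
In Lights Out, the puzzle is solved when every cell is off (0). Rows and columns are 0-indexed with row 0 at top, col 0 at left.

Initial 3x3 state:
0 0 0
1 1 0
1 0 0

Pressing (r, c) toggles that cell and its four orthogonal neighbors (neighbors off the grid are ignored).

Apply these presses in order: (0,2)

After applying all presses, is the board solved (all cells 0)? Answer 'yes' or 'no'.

Answer: no

Derivation:
After press 1 at (0,2):
0 1 1
1 1 1
1 0 0

Lights still on: 6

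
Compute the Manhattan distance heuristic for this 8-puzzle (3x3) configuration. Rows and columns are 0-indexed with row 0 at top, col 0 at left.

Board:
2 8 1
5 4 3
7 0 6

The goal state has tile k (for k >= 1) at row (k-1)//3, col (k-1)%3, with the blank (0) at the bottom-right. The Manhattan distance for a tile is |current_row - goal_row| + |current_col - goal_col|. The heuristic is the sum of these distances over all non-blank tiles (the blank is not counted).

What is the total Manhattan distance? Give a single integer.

Answer: 9

Derivation:
Tile 2: at (0,0), goal (0,1), distance |0-0|+|0-1| = 1
Tile 8: at (0,1), goal (2,1), distance |0-2|+|1-1| = 2
Tile 1: at (0,2), goal (0,0), distance |0-0|+|2-0| = 2
Tile 5: at (1,0), goal (1,1), distance |1-1|+|0-1| = 1
Tile 4: at (1,1), goal (1,0), distance |1-1|+|1-0| = 1
Tile 3: at (1,2), goal (0,2), distance |1-0|+|2-2| = 1
Tile 7: at (2,0), goal (2,0), distance |2-2|+|0-0| = 0
Tile 6: at (2,2), goal (1,2), distance |2-1|+|2-2| = 1
Sum: 1 + 2 + 2 + 1 + 1 + 1 + 0 + 1 = 9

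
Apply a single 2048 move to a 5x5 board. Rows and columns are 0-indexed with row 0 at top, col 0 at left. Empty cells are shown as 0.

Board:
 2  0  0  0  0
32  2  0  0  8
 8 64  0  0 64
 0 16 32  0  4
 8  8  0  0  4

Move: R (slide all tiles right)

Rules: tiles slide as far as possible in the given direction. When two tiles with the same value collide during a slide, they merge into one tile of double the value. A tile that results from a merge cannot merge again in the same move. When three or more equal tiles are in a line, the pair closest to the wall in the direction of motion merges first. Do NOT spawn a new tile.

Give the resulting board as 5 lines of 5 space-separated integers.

Slide right:
row 0: [2, 0, 0, 0, 0] -> [0, 0, 0, 0, 2]
row 1: [32, 2, 0, 0, 8] -> [0, 0, 32, 2, 8]
row 2: [8, 64, 0, 0, 64] -> [0, 0, 0, 8, 128]
row 3: [0, 16, 32, 0, 4] -> [0, 0, 16, 32, 4]
row 4: [8, 8, 0, 0, 4] -> [0, 0, 0, 16, 4]

Answer:   0   0   0   0   2
  0   0  32   2   8
  0   0   0   8 128
  0   0  16  32   4
  0   0   0  16   4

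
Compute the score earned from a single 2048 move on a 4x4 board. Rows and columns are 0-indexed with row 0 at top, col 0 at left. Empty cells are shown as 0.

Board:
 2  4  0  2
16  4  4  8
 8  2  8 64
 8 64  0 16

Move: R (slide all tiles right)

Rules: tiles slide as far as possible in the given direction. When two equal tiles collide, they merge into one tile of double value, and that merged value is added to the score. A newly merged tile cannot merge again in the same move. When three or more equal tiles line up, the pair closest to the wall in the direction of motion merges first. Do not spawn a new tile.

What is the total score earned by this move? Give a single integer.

Slide right:
row 0: [2, 4, 0, 2] -> [0, 2, 4, 2]  score +0 (running 0)
row 1: [16, 4, 4, 8] -> [0, 16, 8, 8]  score +8 (running 8)
row 2: [8, 2, 8, 64] -> [8, 2, 8, 64]  score +0 (running 8)
row 3: [8, 64, 0, 16] -> [0, 8, 64, 16]  score +0 (running 8)
Board after move:
 0  2  4  2
 0 16  8  8
 8  2  8 64
 0  8 64 16

Answer: 8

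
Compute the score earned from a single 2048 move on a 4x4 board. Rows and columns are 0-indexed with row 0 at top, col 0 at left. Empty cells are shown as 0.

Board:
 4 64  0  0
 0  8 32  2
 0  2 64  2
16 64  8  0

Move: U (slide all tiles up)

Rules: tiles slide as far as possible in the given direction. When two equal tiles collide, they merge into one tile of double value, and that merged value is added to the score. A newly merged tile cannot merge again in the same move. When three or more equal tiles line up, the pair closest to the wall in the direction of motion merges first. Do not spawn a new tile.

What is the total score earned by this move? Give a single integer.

Answer: 4

Derivation:
Slide up:
col 0: [4, 0, 0, 16] -> [4, 16, 0, 0]  score +0 (running 0)
col 1: [64, 8, 2, 64] -> [64, 8, 2, 64]  score +0 (running 0)
col 2: [0, 32, 64, 8] -> [32, 64, 8, 0]  score +0 (running 0)
col 3: [0, 2, 2, 0] -> [4, 0, 0, 0]  score +4 (running 4)
Board after move:
 4 64 32  4
16  8 64  0
 0  2  8  0
 0 64  0  0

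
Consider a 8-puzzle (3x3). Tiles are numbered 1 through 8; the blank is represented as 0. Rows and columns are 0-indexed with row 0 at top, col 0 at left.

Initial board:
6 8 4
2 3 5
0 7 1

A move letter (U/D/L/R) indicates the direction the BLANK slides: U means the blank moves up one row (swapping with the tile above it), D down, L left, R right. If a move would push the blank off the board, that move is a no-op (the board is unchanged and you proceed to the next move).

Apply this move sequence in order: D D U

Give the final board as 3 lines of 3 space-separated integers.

Answer: 6 8 4
0 3 5
2 7 1

Derivation:
After move 1 (D):
6 8 4
2 3 5
0 7 1

After move 2 (D):
6 8 4
2 3 5
0 7 1

After move 3 (U):
6 8 4
0 3 5
2 7 1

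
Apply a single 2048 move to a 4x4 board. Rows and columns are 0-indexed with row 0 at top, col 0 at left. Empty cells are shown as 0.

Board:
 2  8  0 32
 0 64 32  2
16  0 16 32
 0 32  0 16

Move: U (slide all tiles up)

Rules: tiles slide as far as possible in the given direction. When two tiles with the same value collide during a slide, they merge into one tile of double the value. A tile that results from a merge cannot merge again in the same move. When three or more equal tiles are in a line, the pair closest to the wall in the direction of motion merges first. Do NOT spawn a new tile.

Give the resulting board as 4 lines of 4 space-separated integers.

Slide up:
col 0: [2, 0, 16, 0] -> [2, 16, 0, 0]
col 1: [8, 64, 0, 32] -> [8, 64, 32, 0]
col 2: [0, 32, 16, 0] -> [32, 16, 0, 0]
col 3: [32, 2, 32, 16] -> [32, 2, 32, 16]

Answer:  2  8 32 32
16 64 16  2
 0 32  0 32
 0  0  0 16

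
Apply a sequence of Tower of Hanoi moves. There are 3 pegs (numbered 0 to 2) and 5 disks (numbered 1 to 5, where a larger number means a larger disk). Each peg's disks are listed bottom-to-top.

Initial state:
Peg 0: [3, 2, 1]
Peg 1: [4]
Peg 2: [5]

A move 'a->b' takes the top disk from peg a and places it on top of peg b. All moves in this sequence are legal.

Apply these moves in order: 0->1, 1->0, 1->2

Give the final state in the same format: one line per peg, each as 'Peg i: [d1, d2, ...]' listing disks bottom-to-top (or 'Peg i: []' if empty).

After move 1 (0->1):
Peg 0: [3, 2]
Peg 1: [4, 1]
Peg 2: [5]

After move 2 (1->0):
Peg 0: [3, 2, 1]
Peg 1: [4]
Peg 2: [5]

After move 3 (1->2):
Peg 0: [3, 2, 1]
Peg 1: []
Peg 2: [5, 4]

Answer: Peg 0: [3, 2, 1]
Peg 1: []
Peg 2: [5, 4]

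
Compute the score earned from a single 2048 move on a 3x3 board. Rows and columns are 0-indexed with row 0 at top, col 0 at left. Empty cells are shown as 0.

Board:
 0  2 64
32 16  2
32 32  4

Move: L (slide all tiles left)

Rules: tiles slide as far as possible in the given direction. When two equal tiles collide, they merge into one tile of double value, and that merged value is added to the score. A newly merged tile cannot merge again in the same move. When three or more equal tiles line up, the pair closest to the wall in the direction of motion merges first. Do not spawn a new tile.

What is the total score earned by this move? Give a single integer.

Answer: 64

Derivation:
Slide left:
row 0: [0, 2, 64] -> [2, 64, 0]  score +0 (running 0)
row 1: [32, 16, 2] -> [32, 16, 2]  score +0 (running 0)
row 2: [32, 32, 4] -> [64, 4, 0]  score +64 (running 64)
Board after move:
 2 64  0
32 16  2
64  4  0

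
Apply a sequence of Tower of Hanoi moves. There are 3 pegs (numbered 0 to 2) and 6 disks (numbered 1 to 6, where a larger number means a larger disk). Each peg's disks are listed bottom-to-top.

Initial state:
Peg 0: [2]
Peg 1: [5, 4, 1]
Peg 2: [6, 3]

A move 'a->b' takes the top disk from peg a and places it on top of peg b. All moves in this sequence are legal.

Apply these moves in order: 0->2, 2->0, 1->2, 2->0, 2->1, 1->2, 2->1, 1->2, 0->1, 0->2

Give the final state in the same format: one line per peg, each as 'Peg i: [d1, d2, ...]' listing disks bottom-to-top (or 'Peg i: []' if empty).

After move 1 (0->2):
Peg 0: []
Peg 1: [5, 4, 1]
Peg 2: [6, 3, 2]

After move 2 (2->0):
Peg 0: [2]
Peg 1: [5, 4, 1]
Peg 2: [6, 3]

After move 3 (1->2):
Peg 0: [2]
Peg 1: [5, 4]
Peg 2: [6, 3, 1]

After move 4 (2->0):
Peg 0: [2, 1]
Peg 1: [5, 4]
Peg 2: [6, 3]

After move 5 (2->1):
Peg 0: [2, 1]
Peg 1: [5, 4, 3]
Peg 2: [6]

After move 6 (1->2):
Peg 0: [2, 1]
Peg 1: [5, 4]
Peg 2: [6, 3]

After move 7 (2->1):
Peg 0: [2, 1]
Peg 1: [5, 4, 3]
Peg 2: [6]

After move 8 (1->2):
Peg 0: [2, 1]
Peg 1: [5, 4]
Peg 2: [6, 3]

After move 9 (0->1):
Peg 0: [2]
Peg 1: [5, 4, 1]
Peg 2: [6, 3]

After move 10 (0->2):
Peg 0: []
Peg 1: [5, 4, 1]
Peg 2: [6, 3, 2]

Answer: Peg 0: []
Peg 1: [5, 4, 1]
Peg 2: [6, 3, 2]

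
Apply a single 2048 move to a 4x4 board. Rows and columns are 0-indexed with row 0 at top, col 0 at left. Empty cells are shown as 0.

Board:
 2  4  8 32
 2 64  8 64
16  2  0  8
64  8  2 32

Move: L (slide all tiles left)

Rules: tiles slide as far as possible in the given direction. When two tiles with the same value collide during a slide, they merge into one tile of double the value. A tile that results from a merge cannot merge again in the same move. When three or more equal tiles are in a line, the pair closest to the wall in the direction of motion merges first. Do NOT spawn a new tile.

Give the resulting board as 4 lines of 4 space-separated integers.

Slide left:
row 0: [2, 4, 8, 32] -> [2, 4, 8, 32]
row 1: [2, 64, 8, 64] -> [2, 64, 8, 64]
row 2: [16, 2, 0, 8] -> [16, 2, 8, 0]
row 3: [64, 8, 2, 32] -> [64, 8, 2, 32]

Answer:  2  4  8 32
 2 64  8 64
16  2  8  0
64  8  2 32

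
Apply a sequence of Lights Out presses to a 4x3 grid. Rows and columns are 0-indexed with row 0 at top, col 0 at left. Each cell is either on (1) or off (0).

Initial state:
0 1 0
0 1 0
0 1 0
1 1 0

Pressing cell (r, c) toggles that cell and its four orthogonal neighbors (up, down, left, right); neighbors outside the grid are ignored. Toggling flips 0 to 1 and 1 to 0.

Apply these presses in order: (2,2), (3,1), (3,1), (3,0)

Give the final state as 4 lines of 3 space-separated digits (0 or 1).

After press 1 at (2,2):
0 1 0
0 1 1
0 0 1
1 1 1

After press 2 at (3,1):
0 1 0
0 1 1
0 1 1
0 0 0

After press 3 at (3,1):
0 1 0
0 1 1
0 0 1
1 1 1

After press 4 at (3,0):
0 1 0
0 1 1
1 0 1
0 0 1

Answer: 0 1 0
0 1 1
1 0 1
0 0 1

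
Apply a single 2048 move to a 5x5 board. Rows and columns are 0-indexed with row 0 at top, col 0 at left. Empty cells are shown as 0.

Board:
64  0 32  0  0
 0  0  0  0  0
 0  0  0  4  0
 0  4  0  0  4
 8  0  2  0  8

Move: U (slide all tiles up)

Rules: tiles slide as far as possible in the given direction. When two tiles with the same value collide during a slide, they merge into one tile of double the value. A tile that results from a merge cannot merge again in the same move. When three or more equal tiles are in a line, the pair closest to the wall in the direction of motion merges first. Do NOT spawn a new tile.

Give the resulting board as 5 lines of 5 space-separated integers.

Slide up:
col 0: [64, 0, 0, 0, 8] -> [64, 8, 0, 0, 0]
col 1: [0, 0, 0, 4, 0] -> [4, 0, 0, 0, 0]
col 2: [32, 0, 0, 0, 2] -> [32, 2, 0, 0, 0]
col 3: [0, 0, 4, 0, 0] -> [4, 0, 0, 0, 0]
col 4: [0, 0, 0, 4, 8] -> [4, 8, 0, 0, 0]

Answer: 64  4 32  4  4
 8  0  2  0  8
 0  0  0  0  0
 0  0  0  0  0
 0  0  0  0  0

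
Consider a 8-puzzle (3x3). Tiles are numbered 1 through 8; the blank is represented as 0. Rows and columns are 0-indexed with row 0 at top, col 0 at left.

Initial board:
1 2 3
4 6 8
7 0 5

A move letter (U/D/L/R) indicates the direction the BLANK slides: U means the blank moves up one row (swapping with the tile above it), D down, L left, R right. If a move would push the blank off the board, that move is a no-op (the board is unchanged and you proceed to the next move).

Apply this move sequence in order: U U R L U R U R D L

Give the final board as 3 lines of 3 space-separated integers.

After move 1 (U):
1 2 3
4 0 8
7 6 5

After move 2 (U):
1 0 3
4 2 8
7 6 5

After move 3 (R):
1 3 0
4 2 8
7 6 5

After move 4 (L):
1 0 3
4 2 8
7 6 5

After move 5 (U):
1 0 3
4 2 8
7 6 5

After move 6 (R):
1 3 0
4 2 8
7 6 5

After move 7 (U):
1 3 0
4 2 8
7 6 5

After move 8 (R):
1 3 0
4 2 8
7 6 5

After move 9 (D):
1 3 8
4 2 0
7 6 5

After move 10 (L):
1 3 8
4 0 2
7 6 5

Answer: 1 3 8
4 0 2
7 6 5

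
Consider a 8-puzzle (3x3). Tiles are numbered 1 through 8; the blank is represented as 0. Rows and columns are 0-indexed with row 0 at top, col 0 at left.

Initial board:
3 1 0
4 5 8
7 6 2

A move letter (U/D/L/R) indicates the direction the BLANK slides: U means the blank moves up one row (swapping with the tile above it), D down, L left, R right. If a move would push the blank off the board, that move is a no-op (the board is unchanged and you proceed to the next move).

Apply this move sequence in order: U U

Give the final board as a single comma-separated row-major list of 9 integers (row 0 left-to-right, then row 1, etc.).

After move 1 (U):
3 1 0
4 5 8
7 6 2

After move 2 (U):
3 1 0
4 5 8
7 6 2

Answer: 3, 1, 0, 4, 5, 8, 7, 6, 2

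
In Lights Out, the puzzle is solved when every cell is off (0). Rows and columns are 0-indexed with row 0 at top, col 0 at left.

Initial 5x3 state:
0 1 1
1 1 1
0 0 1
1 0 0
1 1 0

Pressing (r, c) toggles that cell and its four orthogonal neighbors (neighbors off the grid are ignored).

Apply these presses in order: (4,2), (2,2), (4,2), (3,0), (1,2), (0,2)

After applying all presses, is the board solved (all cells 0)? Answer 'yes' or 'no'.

Answer: no

Derivation:
After press 1 at (4,2):
0 1 1
1 1 1
0 0 1
1 0 1
1 0 1

After press 2 at (2,2):
0 1 1
1 1 0
0 1 0
1 0 0
1 0 1

After press 3 at (4,2):
0 1 1
1 1 0
0 1 0
1 0 1
1 1 0

After press 4 at (3,0):
0 1 1
1 1 0
1 1 0
0 1 1
0 1 0

After press 5 at (1,2):
0 1 0
1 0 1
1 1 1
0 1 1
0 1 0

After press 6 at (0,2):
0 0 1
1 0 0
1 1 1
0 1 1
0 1 0

Lights still on: 8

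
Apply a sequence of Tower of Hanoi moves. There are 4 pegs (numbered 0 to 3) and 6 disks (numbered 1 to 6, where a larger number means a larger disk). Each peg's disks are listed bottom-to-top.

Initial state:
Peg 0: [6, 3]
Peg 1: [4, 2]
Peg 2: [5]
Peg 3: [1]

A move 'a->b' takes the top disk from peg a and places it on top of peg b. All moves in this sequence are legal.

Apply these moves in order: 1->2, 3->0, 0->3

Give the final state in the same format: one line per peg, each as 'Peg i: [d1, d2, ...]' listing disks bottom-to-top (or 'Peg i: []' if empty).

After move 1 (1->2):
Peg 0: [6, 3]
Peg 1: [4]
Peg 2: [5, 2]
Peg 3: [1]

After move 2 (3->0):
Peg 0: [6, 3, 1]
Peg 1: [4]
Peg 2: [5, 2]
Peg 3: []

After move 3 (0->3):
Peg 0: [6, 3]
Peg 1: [4]
Peg 2: [5, 2]
Peg 3: [1]

Answer: Peg 0: [6, 3]
Peg 1: [4]
Peg 2: [5, 2]
Peg 3: [1]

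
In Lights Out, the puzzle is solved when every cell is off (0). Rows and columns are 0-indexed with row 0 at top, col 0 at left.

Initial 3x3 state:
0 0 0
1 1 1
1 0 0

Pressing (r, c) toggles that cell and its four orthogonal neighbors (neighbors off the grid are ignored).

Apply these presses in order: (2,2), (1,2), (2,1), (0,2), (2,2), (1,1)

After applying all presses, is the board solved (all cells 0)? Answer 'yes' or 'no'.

Answer: yes

Derivation:
After press 1 at (2,2):
0 0 0
1 1 0
1 1 1

After press 2 at (1,2):
0 0 1
1 0 1
1 1 0

After press 3 at (2,1):
0 0 1
1 1 1
0 0 1

After press 4 at (0,2):
0 1 0
1 1 0
0 0 1

After press 5 at (2,2):
0 1 0
1 1 1
0 1 0

After press 6 at (1,1):
0 0 0
0 0 0
0 0 0

Lights still on: 0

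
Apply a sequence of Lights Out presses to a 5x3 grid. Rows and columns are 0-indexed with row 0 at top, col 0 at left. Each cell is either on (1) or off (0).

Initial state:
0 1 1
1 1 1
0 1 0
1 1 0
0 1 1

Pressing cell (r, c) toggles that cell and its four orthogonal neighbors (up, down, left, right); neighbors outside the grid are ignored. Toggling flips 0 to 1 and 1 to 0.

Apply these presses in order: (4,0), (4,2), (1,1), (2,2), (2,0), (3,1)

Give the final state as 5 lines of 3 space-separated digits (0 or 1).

After press 1 at (4,0):
0 1 1
1 1 1
0 1 0
0 1 0
1 0 1

After press 2 at (4,2):
0 1 1
1 1 1
0 1 0
0 1 1
1 1 0

After press 3 at (1,1):
0 0 1
0 0 0
0 0 0
0 1 1
1 1 0

After press 4 at (2,2):
0 0 1
0 0 1
0 1 1
0 1 0
1 1 0

After press 5 at (2,0):
0 0 1
1 0 1
1 0 1
1 1 0
1 1 0

After press 6 at (3,1):
0 0 1
1 0 1
1 1 1
0 0 1
1 0 0

Answer: 0 0 1
1 0 1
1 1 1
0 0 1
1 0 0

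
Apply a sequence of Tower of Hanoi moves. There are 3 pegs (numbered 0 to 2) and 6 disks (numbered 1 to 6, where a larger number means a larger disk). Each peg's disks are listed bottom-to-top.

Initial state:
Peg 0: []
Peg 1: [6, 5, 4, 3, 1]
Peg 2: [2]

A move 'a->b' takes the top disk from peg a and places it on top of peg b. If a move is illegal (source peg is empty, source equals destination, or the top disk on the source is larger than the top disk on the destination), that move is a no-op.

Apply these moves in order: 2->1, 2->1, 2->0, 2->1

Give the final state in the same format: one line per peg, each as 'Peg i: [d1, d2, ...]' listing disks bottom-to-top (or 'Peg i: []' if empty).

After move 1 (2->1):
Peg 0: []
Peg 1: [6, 5, 4, 3, 1]
Peg 2: [2]

After move 2 (2->1):
Peg 0: []
Peg 1: [6, 5, 4, 3, 1]
Peg 2: [2]

After move 3 (2->0):
Peg 0: [2]
Peg 1: [6, 5, 4, 3, 1]
Peg 2: []

After move 4 (2->1):
Peg 0: [2]
Peg 1: [6, 5, 4, 3, 1]
Peg 2: []

Answer: Peg 0: [2]
Peg 1: [6, 5, 4, 3, 1]
Peg 2: []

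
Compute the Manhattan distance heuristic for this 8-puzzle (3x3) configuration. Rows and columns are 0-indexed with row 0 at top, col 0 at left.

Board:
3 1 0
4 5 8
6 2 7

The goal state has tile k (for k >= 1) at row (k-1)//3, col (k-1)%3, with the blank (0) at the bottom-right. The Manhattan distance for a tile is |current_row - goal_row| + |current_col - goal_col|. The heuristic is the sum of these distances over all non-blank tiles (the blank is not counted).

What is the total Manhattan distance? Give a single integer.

Tile 3: at (0,0), goal (0,2), distance |0-0|+|0-2| = 2
Tile 1: at (0,1), goal (0,0), distance |0-0|+|1-0| = 1
Tile 4: at (1,0), goal (1,0), distance |1-1|+|0-0| = 0
Tile 5: at (1,1), goal (1,1), distance |1-1|+|1-1| = 0
Tile 8: at (1,2), goal (2,1), distance |1-2|+|2-1| = 2
Tile 6: at (2,0), goal (1,2), distance |2-1|+|0-2| = 3
Tile 2: at (2,1), goal (0,1), distance |2-0|+|1-1| = 2
Tile 7: at (2,2), goal (2,0), distance |2-2|+|2-0| = 2
Sum: 2 + 1 + 0 + 0 + 2 + 3 + 2 + 2 = 12

Answer: 12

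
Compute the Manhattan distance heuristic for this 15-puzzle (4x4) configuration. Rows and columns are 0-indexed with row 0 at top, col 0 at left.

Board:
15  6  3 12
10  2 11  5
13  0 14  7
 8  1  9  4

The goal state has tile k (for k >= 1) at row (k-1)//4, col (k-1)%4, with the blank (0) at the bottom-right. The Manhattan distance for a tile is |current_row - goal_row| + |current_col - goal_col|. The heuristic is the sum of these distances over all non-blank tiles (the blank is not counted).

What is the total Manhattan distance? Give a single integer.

Tile 15: at (0,0), goal (3,2), distance |0-3|+|0-2| = 5
Tile 6: at (0,1), goal (1,1), distance |0-1|+|1-1| = 1
Tile 3: at (0,2), goal (0,2), distance |0-0|+|2-2| = 0
Tile 12: at (0,3), goal (2,3), distance |0-2|+|3-3| = 2
Tile 10: at (1,0), goal (2,1), distance |1-2|+|0-1| = 2
Tile 2: at (1,1), goal (0,1), distance |1-0|+|1-1| = 1
Tile 11: at (1,2), goal (2,2), distance |1-2|+|2-2| = 1
Tile 5: at (1,3), goal (1,0), distance |1-1|+|3-0| = 3
Tile 13: at (2,0), goal (3,0), distance |2-3|+|0-0| = 1
Tile 14: at (2,2), goal (3,1), distance |2-3|+|2-1| = 2
Tile 7: at (2,3), goal (1,2), distance |2-1|+|3-2| = 2
Tile 8: at (3,0), goal (1,3), distance |3-1|+|0-3| = 5
Tile 1: at (3,1), goal (0,0), distance |3-0|+|1-0| = 4
Tile 9: at (3,2), goal (2,0), distance |3-2|+|2-0| = 3
Tile 4: at (3,3), goal (0,3), distance |3-0|+|3-3| = 3
Sum: 5 + 1 + 0 + 2 + 2 + 1 + 1 + 3 + 1 + 2 + 2 + 5 + 4 + 3 + 3 = 35

Answer: 35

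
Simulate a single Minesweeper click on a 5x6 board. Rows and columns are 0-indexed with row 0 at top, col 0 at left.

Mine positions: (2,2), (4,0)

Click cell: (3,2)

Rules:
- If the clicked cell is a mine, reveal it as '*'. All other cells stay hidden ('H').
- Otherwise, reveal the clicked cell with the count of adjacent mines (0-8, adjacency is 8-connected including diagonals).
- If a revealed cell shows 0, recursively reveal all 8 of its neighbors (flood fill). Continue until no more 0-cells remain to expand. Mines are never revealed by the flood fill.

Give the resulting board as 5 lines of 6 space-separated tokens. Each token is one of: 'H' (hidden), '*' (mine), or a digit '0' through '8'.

H H H H H H
H H H H H H
H H H H H H
H H 1 H H H
H H H H H H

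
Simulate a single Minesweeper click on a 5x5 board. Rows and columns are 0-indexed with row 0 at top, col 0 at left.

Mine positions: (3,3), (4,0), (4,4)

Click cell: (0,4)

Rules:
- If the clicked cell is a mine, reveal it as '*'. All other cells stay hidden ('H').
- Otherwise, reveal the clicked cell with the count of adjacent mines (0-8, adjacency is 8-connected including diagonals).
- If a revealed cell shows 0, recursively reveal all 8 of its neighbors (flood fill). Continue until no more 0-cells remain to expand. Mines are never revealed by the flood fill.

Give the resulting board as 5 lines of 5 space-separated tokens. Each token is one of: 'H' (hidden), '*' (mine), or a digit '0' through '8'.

0 0 0 0 0
0 0 0 0 0
0 0 1 1 1
1 1 1 H H
H H H H H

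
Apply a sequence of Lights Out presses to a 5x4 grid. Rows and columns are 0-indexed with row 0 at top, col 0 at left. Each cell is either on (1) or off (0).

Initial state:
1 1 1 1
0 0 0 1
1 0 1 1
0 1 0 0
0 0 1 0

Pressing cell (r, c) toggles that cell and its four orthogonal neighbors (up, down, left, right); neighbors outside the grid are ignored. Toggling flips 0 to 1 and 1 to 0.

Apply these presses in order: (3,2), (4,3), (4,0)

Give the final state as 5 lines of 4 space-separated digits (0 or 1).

After press 1 at (3,2):
1 1 1 1
0 0 0 1
1 0 0 1
0 0 1 1
0 0 0 0

After press 2 at (4,3):
1 1 1 1
0 0 0 1
1 0 0 1
0 0 1 0
0 0 1 1

After press 3 at (4,0):
1 1 1 1
0 0 0 1
1 0 0 1
1 0 1 0
1 1 1 1

Answer: 1 1 1 1
0 0 0 1
1 0 0 1
1 0 1 0
1 1 1 1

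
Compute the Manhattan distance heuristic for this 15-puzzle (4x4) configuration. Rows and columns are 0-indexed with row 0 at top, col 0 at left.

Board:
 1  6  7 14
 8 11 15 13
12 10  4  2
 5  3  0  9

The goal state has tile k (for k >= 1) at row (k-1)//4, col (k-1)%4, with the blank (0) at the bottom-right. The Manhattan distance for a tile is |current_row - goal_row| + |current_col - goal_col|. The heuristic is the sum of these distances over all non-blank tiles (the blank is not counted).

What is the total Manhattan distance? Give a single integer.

Tile 1: at (0,0), goal (0,0), distance |0-0|+|0-0| = 0
Tile 6: at (0,1), goal (1,1), distance |0-1|+|1-1| = 1
Tile 7: at (0,2), goal (1,2), distance |0-1|+|2-2| = 1
Tile 14: at (0,3), goal (3,1), distance |0-3|+|3-1| = 5
Tile 8: at (1,0), goal (1,3), distance |1-1|+|0-3| = 3
Tile 11: at (1,1), goal (2,2), distance |1-2|+|1-2| = 2
Tile 15: at (1,2), goal (3,2), distance |1-3|+|2-2| = 2
Tile 13: at (1,3), goal (3,0), distance |1-3|+|3-0| = 5
Tile 12: at (2,0), goal (2,3), distance |2-2|+|0-3| = 3
Tile 10: at (2,1), goal (2,1), distance |2-2|+|1-1| = 0
Tile 4: at (2,2), goal (0,3), distance |2-0|+|2-3| = 3
Tile 2: at (2,3), goal (0,1), distance |2-0|+|3-1| = 4
Tile 5: at (3,0), goal (1,0), distance |3-1|+|0-0| = 2
Tile 3: at (3,1), goal (0,2), distance |3-0|+|1-2| = 4
Tile 9: at (3,3), goal (2,0), distance |3-2|+|3-0| = 4
Sum: 0 + 1 + 1 + 5 + 3 + 2 + 2 + 5 + 3 + 0 + 3 + 4 + 2 + 4 + 4 = 39

Answer: 39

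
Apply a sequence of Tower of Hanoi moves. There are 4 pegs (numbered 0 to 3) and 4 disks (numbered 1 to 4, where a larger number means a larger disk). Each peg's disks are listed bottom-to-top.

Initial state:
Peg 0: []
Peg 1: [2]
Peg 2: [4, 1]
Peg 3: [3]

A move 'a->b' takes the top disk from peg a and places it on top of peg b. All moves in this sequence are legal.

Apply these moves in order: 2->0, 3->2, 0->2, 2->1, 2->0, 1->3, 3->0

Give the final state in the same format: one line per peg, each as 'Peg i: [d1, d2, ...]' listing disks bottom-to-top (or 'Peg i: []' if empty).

After move 1 (2->0):
Peg 0: [1]
Peg 1: [2]
Peg 2: [4]
Peg 3: [3]

After move 2 (3->2):
Peg 0: [1]
Peg 1: [2]
Peg 2: [4, 3]
Peg 3: []

After move 3 (0->2):
Peg 0: []
Peg 1: [2]
Peg 2: [4, 3, 1]
Peg 3: []

After move 4 (2->1):
Peg 0: []
Peg 1: [2, 1]
Peg 2: [4, 3]
Peg 3: []

After move 5 (2->0):
Peg 0: [3]
Peg 1: [2, 1]
Peg 2: [4]
Peg 3: []

After move 6 (1->3):
Peg 0: [3]
Peg 1: [2]
Peg 2: [4]
Peg 3: [1]

After move 7 (3->0):
Peg 0: [3, 1]
Peg 1: [2]
Peg 2: [4]
Peg 3: []

Answer: Peg 0: [3, 1]
Peg 1: [2]
Peg 2: [4]
Peg 3: []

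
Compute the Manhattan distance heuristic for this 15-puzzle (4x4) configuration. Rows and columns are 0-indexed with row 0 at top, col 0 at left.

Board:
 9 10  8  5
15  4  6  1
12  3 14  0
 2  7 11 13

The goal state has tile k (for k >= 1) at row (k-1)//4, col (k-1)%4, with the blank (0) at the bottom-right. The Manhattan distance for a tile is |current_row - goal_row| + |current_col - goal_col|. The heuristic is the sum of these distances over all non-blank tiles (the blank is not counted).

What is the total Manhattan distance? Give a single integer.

Answer: 41

Derivation:
Tile 9: at (0,0), goal (2,0), distance |0-2|+|0-0| = 2
Tile 10: at (0,1), goal (2,1), distance |0-2|+|1-1| = 2
Tile 8: at (0,2), goal (1,3), distance |0-1|+|2-3| = 2
Tile 5: at (0,3), goal (1,0), distance |0-1|+|3-0| = 4
Tile 15: at (1,0), goal (3,2), distance |1-3|+|0-2| = 4
Tile 4: at (1,1), goal (0,3), distance |1-0|+|1-3| = 3
Tile 6: at (1,2), goal (1,1), distance |1-1|+|2-1| = 1
Tile 1: at (1,3), goal (0,0), distance |1-0|+|3-0| = 4
Tile 12: at (2,0), goal (2,3), distance |2-2|+|0-3| = 3
Tile 3: at (2,1), goal (0,2), distance |2-0|+|1-2| = 3
Tile 14: at (2,2), goal (3,1), distance |2-3|+|2-1| = 2
Tile 2: at (3,0), goal (0,1), distance |3-0|+|0-1| = 4
Tile 7: at (3,1), goal (1,2), distance |3-1|+|1-2| = 3
Tile 11: at (3,2), goal (2,2), distance |3-2|+|2-2| = 1
Tile 13: at (3,3), goal (3,0), distance |3-3|+|3-0| = 3
Sum: 2 + 2 + 2 + 4 + 4 + 3 + 1 + 4 + 3 + 3 + 2 + 4 + 3 + 1 + 3 = 41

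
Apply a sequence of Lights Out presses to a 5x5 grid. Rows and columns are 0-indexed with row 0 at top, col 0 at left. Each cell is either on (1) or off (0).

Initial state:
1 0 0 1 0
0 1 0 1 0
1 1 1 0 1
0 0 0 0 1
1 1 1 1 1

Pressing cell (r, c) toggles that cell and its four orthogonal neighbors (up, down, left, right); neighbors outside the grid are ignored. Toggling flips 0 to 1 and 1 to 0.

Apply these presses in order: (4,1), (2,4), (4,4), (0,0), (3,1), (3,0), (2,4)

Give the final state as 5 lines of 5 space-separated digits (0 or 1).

Answer: 0 1 0 1 0
1 1 0 1 0
0 0 1 0 1
0 1 1 0 0
1 1 0 0 0

Derivation:
After press 1 at (4,1):
1 0 0 1 0
0 1 0 1 0
1 1 1 0 1
0 1 0 0 1
0 0 0 1 1

After press 2 at (2,4):
1 0 0 1 0
0 1 0 1 1
1 1 1 1 0
0 1 0 0 0
0 0 0 1 1

After press 3 at (4,4):
1 0 0 1 0
0 1 0 1 1
1 1 1 1 0
0 1 0 0 1
0 0 0 0 0

After press 4 at (0,0):
0 1 0 1 0
1 1 0 1 1
1 1 1 1 0
0 1 0 0 1
0 0 0 0 0

After press 5 at (3,1):
0 1 0 1 0
1 1 0 1 1
1 0 1 1 0
1 0 1 0 1
0 1 0 0 0

After press 6 at (3,0):
0 1 0 1 0
1 1 0 1 1
0 0 1 1 0
0 1 1 0 1
1 1 0 0 0

After press 7 at (2,4):
0 1 0 1 0
1 1 0 1 0
0 0 1 0 1
0 1 1 0 0
1 1 0 0 0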